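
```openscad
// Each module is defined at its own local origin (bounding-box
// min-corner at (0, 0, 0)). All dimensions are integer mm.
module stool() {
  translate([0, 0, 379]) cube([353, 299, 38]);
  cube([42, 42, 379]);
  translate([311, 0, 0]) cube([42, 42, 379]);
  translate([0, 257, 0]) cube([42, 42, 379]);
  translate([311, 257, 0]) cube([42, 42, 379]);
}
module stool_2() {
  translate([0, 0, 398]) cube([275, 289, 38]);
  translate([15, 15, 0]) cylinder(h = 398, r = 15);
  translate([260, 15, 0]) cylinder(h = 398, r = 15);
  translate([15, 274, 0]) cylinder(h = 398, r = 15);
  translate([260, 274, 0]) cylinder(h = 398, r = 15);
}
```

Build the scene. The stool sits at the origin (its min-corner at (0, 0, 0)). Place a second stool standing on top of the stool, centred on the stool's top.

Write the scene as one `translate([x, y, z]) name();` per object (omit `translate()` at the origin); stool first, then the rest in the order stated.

stool();
translate([39, 5, 417]) stool_2();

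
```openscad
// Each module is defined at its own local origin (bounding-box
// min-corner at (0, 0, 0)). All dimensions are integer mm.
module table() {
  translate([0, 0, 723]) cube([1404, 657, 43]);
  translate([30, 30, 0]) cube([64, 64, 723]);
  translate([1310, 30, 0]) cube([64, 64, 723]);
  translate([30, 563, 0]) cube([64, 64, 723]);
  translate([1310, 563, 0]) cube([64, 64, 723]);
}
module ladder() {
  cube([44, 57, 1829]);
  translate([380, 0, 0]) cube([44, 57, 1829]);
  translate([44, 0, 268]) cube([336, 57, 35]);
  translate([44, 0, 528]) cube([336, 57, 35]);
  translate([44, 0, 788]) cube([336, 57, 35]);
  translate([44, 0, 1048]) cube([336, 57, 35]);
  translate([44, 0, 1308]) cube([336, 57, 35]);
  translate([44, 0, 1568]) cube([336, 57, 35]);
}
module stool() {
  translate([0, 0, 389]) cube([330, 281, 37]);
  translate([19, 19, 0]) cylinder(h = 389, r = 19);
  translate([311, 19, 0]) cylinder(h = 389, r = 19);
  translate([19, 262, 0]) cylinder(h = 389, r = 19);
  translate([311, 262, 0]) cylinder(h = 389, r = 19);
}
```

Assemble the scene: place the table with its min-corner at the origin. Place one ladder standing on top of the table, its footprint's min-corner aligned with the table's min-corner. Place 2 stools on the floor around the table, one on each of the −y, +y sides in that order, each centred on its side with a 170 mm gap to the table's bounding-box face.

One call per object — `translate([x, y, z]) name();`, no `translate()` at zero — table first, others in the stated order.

table();
translate([0, 0, 766]) ladder();
translate([537, -451, 0]) stool();
translate([537, 827, 0]) stool();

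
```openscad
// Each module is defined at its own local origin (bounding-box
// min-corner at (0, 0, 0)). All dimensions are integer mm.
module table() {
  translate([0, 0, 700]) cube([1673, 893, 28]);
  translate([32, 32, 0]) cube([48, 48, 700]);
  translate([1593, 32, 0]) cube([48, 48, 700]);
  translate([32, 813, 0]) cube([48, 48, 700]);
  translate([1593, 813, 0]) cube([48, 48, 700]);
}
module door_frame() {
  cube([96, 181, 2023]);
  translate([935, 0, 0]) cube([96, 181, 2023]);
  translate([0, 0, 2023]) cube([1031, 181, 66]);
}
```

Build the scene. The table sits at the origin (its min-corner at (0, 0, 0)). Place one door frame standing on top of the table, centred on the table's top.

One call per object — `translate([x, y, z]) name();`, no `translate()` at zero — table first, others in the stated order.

table();
translate([321, 356, 728]) door_frame();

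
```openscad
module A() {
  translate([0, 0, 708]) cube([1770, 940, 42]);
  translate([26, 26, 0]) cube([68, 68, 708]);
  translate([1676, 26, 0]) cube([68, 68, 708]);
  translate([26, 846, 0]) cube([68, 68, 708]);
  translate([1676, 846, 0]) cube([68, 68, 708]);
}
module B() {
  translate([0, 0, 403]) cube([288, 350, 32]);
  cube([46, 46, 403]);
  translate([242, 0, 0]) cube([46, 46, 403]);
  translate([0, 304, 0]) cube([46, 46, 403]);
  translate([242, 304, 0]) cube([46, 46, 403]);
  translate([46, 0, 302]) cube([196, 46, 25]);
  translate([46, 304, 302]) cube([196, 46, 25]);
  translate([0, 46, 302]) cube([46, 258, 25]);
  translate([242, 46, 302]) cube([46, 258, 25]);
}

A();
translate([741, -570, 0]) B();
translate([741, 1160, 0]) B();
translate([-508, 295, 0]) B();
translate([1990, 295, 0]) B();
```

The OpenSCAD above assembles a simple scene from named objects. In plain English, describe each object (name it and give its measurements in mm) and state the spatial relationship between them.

A is a rectangular dining table. The top is 1770×940×42 mm with its upper surface at z = 750 mm. It stands on four 68×68 mm square legs, each inset 26 mm from the nearest pair of top edges, running from the floor to the underside of the top.

B is a simple wooden stool: a rectangular seat 288 mm (x) by 350 mm (y), 32 mm thick, top face at z = 435 mm, on four square legs, each 46×46 mm in cross-section. The legs rest on z = 0, each flush with a corner of the seat. Four stretchers, 46 mm wide and 25 mm tall, connect adjacent legs with their undersides at z = 302 mm, each running between the inner faces of the legs it joins and aligned with the legs' outer faces on the other axis.

Four stools sit around the table at the −y, +y, −x, +x sides.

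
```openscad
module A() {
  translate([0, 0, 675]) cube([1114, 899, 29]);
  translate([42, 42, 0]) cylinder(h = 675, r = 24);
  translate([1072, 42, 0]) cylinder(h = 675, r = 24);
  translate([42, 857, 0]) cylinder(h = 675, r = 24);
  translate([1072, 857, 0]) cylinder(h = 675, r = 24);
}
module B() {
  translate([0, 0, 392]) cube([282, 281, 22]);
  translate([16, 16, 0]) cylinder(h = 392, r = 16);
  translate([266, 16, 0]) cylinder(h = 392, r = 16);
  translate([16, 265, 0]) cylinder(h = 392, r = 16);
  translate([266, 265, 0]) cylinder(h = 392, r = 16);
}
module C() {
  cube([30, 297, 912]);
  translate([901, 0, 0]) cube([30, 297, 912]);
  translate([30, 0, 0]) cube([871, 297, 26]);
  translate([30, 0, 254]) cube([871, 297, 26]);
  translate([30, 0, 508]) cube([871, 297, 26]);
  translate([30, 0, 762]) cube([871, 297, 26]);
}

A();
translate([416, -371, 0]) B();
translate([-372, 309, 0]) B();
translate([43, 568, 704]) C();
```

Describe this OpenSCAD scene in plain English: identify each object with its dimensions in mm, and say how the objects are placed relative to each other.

A is a table with a 1114×899 mm rectangular top, 29 mm thick, top surface at z = 704 mm, supported by four round legs of 48 mm diameter, each leg's bounding box inset 18 mm from the nearest pair of top edges, running from the floor.

B is a four-legged stool. The seat is a 282×281×22 mm slab whose top surface is at z = 414 mm; four round legs, each 32 mm in diameter, run from the floor (z = 0) to the underside of the seat, each leg's axis is inset half a diameter from the nearest pair of seat edges (so the leg's bounding box is flush with the corner).

C is a bookshelf 931 mm wide overall, 297 mm deep and 912 mm tall. The two sides are 30 mm thick vertical panels. 4 horizontal shelves of 26 mm thickness span between the inner faces of the sides; the lowest shelf sits on the floor and shelves are stacked with a clear vertical gap of 228 mm between each pair.

Two stools sit around the table at the −y, −x sides. The bookshelf is on top of the table.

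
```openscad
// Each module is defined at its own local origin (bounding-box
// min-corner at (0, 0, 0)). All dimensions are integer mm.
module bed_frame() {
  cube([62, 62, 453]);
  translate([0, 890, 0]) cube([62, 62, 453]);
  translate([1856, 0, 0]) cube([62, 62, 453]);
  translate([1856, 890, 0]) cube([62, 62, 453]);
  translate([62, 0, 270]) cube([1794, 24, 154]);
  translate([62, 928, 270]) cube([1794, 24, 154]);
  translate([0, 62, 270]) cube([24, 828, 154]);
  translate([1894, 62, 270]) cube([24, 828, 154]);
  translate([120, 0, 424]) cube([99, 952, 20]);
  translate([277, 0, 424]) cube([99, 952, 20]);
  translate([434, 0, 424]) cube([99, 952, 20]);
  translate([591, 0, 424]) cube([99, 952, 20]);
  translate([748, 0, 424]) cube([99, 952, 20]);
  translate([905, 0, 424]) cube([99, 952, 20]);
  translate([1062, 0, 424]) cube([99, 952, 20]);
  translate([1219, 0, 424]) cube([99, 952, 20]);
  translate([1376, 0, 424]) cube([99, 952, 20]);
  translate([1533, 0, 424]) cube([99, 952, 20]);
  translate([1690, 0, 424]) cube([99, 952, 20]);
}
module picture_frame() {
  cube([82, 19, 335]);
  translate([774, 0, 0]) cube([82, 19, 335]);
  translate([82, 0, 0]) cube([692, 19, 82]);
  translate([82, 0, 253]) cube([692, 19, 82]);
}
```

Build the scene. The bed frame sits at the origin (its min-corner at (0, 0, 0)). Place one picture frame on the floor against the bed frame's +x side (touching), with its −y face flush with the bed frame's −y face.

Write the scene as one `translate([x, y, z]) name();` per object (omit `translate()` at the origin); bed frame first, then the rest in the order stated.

bed_frame();
translate([1918, 0, 0]) picture_frame();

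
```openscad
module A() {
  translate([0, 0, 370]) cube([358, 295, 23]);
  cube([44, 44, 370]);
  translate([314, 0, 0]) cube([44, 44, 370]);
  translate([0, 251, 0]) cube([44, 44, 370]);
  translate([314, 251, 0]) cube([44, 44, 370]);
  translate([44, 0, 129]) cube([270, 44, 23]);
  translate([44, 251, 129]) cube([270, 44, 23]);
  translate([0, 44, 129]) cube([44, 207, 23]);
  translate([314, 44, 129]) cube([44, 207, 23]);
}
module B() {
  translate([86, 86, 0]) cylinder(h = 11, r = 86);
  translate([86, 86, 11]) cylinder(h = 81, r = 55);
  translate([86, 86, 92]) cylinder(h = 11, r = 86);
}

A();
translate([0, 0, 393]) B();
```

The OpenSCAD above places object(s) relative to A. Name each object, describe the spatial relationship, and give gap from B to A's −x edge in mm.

The spool's min-x is at 0; the stool's min-x is 0; gap = 0 mm.

A is a stool. B is a spool. The spool is on top of the stool. The gap from the spool to the stool's −x edge is 0 mm.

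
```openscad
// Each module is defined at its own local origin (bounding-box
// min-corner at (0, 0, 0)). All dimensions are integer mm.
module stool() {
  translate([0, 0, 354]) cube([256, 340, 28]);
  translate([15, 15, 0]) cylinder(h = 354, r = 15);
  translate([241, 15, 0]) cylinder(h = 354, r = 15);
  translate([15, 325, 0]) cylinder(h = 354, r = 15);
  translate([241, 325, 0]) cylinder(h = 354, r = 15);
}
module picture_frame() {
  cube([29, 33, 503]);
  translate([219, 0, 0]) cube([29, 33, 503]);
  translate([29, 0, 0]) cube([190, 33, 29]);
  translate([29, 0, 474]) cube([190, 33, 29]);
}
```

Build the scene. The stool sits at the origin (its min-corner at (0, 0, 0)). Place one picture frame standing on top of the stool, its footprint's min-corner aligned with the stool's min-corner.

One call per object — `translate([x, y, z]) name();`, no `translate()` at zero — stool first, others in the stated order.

stool();
translate([0, 0, 382]) picture_frame();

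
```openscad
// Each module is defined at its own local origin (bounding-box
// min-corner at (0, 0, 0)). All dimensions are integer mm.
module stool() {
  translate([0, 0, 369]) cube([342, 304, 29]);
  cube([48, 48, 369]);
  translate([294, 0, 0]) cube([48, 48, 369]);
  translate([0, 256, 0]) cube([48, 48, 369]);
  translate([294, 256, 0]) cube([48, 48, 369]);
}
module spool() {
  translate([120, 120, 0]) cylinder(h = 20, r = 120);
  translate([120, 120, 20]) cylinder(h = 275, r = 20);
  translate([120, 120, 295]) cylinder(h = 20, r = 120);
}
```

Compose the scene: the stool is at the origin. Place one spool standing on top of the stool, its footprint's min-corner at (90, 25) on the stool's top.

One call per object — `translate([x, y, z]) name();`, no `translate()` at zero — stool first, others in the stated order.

stool();
translate([90, 25, 398]) spool();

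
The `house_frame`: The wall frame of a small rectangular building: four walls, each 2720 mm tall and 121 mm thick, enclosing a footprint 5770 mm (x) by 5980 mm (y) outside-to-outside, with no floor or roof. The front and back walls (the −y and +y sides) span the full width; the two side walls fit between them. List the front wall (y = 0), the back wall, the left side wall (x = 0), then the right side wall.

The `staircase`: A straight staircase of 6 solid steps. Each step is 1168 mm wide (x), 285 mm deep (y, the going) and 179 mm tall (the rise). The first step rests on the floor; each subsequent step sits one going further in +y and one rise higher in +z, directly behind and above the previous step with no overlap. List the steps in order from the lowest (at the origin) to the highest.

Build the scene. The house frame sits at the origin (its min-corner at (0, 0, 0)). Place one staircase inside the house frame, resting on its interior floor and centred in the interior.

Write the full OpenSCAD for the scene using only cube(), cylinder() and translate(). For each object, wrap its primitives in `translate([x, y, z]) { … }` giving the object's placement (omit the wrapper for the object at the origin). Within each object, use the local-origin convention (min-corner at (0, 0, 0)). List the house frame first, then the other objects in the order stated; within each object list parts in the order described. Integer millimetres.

cube([5770, 121, 2720]);
translate([0, 5859, 0]) cube([5770, 121, 2720]);
translate([0, 121, 0]) cube([121, 5738, 2720]);
translate([5649, 121, 0]) cube([121, 5738, 2720]);
translate([2301, 2135, 0]) {
  cube([1168, 285, 179]);
  translate([0, 285, 179]) cube([1168, 285, 179]);
  translate([0, 570, 358]) cube([1168, 285, 179]);
  translate([0, 855, 537]) cube([1168, 285, 179]);
  translate([0, 1140, 716]) cube([1168, 285, 179]);
  translate([0, 1425, 895]) cube([1168, 285, 179]);
}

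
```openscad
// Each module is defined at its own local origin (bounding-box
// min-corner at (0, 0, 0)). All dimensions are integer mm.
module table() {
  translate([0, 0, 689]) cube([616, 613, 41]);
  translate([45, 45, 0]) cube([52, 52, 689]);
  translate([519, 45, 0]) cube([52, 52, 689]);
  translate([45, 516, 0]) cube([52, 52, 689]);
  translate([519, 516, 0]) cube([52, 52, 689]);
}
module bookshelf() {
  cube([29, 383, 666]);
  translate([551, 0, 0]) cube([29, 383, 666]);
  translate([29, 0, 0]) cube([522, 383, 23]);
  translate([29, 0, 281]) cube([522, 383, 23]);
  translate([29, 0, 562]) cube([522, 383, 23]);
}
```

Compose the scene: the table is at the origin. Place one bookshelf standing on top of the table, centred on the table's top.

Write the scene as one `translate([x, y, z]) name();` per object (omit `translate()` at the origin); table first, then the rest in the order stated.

table();
translate([18, 115, 730]) bookshelf();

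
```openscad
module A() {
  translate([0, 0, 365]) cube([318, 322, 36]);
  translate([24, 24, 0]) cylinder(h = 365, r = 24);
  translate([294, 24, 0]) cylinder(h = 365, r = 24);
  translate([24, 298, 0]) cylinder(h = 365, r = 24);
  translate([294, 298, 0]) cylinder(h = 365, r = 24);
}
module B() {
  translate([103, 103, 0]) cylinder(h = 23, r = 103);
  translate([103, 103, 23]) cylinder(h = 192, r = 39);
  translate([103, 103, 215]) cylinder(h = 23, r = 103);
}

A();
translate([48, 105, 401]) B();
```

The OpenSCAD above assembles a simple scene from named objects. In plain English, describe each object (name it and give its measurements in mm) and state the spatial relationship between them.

A is a simple wooden stool: a rectangular seat 318 mm (x) by 322 mm (y), 36 mm thick, top face at z = 401 mm, on four round legs, each 48 mm in diameter. The legs rest on z = 0, each leg's axis is inset half a diameter from the nearest pair of seat edges (so the leg's bounding box is flush with the corner).

B is a spool: two coaxial disc flanges of radius 103 mm and thickness 23 mm, joined by a core cylinder of radius 39 mm and height 192 mm. The lower flange rests on z = 0 and the three cylinders share a vertical axis.

The spool is on top of the stool.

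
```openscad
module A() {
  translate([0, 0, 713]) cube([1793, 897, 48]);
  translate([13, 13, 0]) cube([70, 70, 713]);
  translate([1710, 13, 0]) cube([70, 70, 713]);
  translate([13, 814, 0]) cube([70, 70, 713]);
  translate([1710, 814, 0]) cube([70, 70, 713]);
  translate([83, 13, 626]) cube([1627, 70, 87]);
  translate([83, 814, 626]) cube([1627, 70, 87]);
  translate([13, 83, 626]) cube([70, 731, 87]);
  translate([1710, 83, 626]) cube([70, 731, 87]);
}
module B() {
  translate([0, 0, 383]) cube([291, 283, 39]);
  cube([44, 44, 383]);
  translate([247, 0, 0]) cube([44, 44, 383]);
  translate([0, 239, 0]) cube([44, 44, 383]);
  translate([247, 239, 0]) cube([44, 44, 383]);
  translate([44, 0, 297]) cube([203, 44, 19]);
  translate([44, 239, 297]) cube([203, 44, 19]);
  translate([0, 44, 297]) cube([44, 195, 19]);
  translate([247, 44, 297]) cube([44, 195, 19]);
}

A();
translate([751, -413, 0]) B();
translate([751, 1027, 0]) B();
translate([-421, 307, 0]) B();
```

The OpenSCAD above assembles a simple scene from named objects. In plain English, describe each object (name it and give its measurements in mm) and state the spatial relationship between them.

A is a table: top 1793 mm (x) × 897 mm (y), 48 mm thick, upper face at z = 761 mm, on four 70×70 mm square legs, each inset 13 mm from the nearest pair of top edges, running from z = 0 to the bottom of the top. Four apron rails, 70 mm thick and 87 mm tall, run between adjacent legs with their top edges flush with the underside of the top and their outer faces flush with the legs' outer faces.

B is a four-legged stool. The seat is 291×283 mm, 39 mm thick, top at z = 422 mm. It stands on four square legs, each 44×44 mm in cross-section, from z = 0 to the seat underside, each flush with a corner of the seat. Four stretchers, 44 mm wide and 19 mm tall, connect adjacent legs with their undersides at z = 297 mm, each running between the inner faces of the legs it joins and aligned with the legs' outer faces on the other axis.

Three stools sit around the table at the −y, +y, −x sides.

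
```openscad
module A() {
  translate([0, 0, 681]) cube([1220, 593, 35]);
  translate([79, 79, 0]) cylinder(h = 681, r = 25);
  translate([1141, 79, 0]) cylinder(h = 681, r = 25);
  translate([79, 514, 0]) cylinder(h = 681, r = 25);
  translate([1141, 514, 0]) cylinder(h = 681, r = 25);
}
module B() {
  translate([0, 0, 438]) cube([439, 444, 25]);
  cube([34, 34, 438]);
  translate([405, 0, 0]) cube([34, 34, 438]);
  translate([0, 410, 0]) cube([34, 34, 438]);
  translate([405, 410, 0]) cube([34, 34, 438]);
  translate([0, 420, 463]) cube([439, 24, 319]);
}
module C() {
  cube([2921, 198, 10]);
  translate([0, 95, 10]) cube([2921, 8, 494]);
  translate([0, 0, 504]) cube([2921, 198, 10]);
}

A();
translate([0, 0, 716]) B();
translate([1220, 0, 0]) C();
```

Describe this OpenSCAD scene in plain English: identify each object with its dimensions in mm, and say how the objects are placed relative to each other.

A is a rectangular dining table. The top is 1220×593×35 mm with its upper surface at z = 716 mm. It stands on four round legs of 50 mm diameter, each leg's bounding box inset 54 mm from the nearest pair of top edges, running from the floor to the underside of the top.

B is a chair: 439×444 mm seat, 25 mm thick, top at z = 463 mm, on four 34 mm square corner legs flush with the seat edges. A 24 mm thick backrest slab spans the full seat width, extending 319 mm above the seat top, its back face flush with the seat's +y edge.

C is an I-beam lying along x, 2921 mm long. Overall section height 514 mm. Two flanges 198 mm wide (y) and 10 mm thick, one on the floor and one at the top; a web 8 mm thick runs between them, centred on the flange width.

The chair is on top of the table. The I-beam is against the table's +x side, with their −y faces flush.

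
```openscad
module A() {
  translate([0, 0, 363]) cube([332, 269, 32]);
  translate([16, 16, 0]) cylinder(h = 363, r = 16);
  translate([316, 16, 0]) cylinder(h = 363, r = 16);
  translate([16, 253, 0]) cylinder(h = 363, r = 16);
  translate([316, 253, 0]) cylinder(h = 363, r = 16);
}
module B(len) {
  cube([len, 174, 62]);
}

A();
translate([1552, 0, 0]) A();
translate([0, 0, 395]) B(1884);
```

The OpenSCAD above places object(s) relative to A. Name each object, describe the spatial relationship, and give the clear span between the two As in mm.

Second stool starts at x = 1552; first ends at x = 332; clear span = 1552 − 332 = 1220 mm.

A is a stool. B is a beam. A beam spans the tops of two stools. The clear span between the two stools is 1220 mm.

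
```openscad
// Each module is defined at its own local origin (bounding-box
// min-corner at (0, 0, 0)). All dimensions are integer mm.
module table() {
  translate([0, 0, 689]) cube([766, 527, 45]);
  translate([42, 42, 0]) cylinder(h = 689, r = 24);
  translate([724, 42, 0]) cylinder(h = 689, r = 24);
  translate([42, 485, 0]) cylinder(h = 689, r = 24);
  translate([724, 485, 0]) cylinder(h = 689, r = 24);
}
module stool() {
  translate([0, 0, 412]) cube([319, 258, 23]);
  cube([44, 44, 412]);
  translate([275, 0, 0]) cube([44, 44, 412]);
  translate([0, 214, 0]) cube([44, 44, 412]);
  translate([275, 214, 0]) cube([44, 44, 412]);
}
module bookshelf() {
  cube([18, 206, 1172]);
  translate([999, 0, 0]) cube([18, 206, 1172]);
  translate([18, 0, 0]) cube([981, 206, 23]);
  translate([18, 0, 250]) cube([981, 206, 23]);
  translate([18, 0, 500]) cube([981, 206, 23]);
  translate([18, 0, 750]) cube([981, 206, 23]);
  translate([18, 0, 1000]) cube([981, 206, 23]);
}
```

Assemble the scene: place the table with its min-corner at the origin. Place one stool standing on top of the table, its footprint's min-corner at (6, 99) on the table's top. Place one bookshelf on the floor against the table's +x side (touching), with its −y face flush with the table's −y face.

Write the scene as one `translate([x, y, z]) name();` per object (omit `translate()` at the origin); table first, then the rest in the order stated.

table();
translate([6, 99, 734]) stool();
translate([766, 0, 0]) bookshelf();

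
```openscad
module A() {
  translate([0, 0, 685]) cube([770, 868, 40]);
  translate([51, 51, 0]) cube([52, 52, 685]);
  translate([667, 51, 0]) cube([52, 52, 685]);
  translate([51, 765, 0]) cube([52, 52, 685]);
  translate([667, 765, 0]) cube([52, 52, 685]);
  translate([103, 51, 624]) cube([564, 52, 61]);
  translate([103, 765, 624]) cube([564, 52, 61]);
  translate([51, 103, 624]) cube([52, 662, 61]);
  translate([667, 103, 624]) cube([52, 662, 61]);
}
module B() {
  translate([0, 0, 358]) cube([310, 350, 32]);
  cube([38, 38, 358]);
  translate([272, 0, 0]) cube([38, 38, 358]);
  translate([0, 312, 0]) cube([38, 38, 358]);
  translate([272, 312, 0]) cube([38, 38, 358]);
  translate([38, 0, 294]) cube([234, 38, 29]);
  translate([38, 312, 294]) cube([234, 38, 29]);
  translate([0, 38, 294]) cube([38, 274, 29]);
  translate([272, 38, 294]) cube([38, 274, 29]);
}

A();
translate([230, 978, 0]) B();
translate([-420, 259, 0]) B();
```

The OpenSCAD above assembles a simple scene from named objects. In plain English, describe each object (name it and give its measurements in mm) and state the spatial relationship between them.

A is a table: top 770 mm (x) × 868 mm (y), 40 mm thick, upper face at z = 725 mm, on four 52×52 mm square legs, each inset 51 mm from the nearest pair of top edges, running from z = 0 to the bottom of the top. Four apron rails, 52 mm thick and 61 mm tall, run between adjacent legs with their top edges flush with the underside of the top and their outer faces flush with the legs' outer faces.

B is a four-legged stool. The seat is 310×350 mm, 32 mm thick, top at z = 390 mm. It stands on four square legs, each 38×38 mm in cross-section, from z = 0 to the seat underside, each flush with a corner of the seat. Four stretchers, 38 mm wide and 29 mm tall, connect adjacent legs with their undersides at z = 294 mm, each running between the inner faces of the legs it joins and aligned with the legs' outer faces on the other axis.

Two stools sit around the table at the +y, −x sides.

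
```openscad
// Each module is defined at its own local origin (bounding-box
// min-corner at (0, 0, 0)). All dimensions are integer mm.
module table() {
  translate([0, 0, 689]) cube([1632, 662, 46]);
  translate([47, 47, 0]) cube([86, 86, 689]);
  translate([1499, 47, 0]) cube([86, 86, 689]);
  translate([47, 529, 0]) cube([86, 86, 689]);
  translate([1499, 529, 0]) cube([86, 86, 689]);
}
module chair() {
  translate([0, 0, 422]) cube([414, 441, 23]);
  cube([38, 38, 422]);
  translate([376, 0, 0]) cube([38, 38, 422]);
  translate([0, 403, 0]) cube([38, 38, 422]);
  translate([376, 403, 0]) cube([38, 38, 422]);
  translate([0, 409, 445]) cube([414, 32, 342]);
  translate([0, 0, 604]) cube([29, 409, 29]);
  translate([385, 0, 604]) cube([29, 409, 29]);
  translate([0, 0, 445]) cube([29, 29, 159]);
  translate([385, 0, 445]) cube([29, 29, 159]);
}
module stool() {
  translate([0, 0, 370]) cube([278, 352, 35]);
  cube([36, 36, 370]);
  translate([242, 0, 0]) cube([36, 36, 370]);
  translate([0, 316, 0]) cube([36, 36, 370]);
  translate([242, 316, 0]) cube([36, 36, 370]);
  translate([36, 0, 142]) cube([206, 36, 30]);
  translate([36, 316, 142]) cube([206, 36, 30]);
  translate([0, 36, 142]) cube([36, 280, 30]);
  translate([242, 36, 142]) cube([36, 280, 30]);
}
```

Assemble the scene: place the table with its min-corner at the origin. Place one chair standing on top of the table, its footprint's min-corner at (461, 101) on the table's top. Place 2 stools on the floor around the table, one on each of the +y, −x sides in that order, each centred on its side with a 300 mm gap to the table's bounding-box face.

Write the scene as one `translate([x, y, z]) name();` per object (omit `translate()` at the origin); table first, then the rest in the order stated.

table();
translate([461, 101, 735]) chair();
translate([677, 962, 0]) stool();
translate([-578, 155, 0]) stool();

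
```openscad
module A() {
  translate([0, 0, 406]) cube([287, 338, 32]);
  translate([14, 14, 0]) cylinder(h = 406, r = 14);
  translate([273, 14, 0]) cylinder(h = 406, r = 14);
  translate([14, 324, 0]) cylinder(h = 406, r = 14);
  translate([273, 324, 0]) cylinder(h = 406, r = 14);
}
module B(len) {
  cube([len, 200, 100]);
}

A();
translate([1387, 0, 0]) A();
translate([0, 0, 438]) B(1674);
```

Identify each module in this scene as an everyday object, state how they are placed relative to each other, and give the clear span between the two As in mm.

A is a stool. B is a beam. A beam spans the tops of two stools. The clear span between the two stools is 1100 mm.

Second stool starts at x = 1387; first ends at x = 287; clear span = 1387 − 287 = 1100 mm.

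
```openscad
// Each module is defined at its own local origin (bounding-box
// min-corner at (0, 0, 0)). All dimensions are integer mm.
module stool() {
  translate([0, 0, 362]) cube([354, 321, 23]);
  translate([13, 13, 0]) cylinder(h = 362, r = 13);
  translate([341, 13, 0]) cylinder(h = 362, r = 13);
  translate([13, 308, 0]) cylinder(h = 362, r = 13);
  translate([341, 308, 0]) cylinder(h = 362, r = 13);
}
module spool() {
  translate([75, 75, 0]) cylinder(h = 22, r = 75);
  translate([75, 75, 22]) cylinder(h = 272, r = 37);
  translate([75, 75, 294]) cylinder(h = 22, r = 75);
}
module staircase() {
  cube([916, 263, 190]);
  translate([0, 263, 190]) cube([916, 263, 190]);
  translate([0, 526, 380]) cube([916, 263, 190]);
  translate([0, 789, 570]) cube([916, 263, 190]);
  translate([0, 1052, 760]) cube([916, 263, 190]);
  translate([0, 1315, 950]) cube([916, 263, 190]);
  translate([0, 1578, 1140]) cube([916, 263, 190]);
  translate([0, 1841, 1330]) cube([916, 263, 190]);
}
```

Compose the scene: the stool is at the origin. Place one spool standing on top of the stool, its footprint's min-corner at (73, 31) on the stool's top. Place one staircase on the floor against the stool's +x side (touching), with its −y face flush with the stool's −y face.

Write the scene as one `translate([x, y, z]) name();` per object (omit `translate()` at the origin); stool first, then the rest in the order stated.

stool();
translate([73, 31, 385]) spool();
translate([354, 0, 0]) staircase();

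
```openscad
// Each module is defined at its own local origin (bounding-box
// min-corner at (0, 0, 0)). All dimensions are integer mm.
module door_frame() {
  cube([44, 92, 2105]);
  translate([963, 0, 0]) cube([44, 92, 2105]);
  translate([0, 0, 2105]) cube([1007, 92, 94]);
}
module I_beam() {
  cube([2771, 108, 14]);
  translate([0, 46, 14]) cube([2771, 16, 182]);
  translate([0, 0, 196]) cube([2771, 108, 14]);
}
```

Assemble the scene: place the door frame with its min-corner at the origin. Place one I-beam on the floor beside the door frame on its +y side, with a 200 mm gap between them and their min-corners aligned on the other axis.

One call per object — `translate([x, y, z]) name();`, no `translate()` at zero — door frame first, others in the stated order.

door_frame();
translate([0, 292, 0]) I_beam();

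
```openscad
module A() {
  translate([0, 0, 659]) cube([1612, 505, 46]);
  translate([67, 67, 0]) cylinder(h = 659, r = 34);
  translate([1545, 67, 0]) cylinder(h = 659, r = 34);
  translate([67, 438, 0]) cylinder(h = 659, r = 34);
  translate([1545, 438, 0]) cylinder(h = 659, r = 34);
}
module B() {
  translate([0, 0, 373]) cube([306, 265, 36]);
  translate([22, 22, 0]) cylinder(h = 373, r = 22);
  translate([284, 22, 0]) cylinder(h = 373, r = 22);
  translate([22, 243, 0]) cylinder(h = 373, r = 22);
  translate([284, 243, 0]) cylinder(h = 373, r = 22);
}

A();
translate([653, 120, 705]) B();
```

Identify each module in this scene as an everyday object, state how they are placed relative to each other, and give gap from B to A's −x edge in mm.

The stool's min-x is at 653; the table's min-x is 0; gap = 653 mm.

A is a table. B is a stool. The stool is on top of the table, centred. The gap from the stool to the table's −x edge is 653 mm.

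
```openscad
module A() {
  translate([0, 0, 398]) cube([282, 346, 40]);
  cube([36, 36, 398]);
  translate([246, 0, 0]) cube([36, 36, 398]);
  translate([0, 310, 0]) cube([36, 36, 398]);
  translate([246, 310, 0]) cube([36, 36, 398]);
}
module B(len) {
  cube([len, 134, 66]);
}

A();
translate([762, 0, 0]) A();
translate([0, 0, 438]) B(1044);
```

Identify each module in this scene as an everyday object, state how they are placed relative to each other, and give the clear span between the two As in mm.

Second stool starts at x = 762; first ends at x = 282; clear span = 762 − 282 = 480 mm.

A is a stool. B is a beam. A beam spans the tops of two stools. The clear span between the two stools is 480 mm.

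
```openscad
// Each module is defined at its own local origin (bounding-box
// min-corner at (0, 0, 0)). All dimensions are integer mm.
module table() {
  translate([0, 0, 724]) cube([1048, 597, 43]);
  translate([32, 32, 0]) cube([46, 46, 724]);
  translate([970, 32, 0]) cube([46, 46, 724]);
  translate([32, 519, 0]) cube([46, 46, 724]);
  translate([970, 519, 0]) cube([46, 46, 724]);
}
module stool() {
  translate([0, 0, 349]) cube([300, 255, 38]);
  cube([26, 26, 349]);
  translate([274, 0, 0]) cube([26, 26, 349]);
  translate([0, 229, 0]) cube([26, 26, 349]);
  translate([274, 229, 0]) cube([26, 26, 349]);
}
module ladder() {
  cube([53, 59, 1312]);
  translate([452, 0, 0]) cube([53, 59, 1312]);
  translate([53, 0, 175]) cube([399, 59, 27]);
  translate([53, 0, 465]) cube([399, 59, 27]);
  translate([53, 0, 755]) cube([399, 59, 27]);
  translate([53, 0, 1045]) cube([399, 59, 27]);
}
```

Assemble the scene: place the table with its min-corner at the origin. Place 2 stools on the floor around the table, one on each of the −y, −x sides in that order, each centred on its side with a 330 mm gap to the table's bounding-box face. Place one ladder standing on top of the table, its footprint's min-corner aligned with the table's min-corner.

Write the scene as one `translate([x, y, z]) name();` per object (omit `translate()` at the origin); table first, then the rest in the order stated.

table();
translate([374, -585, 0]) stool();
translate([-630, 171, 0]) stool();
translate([0, 0, 767]) ladder();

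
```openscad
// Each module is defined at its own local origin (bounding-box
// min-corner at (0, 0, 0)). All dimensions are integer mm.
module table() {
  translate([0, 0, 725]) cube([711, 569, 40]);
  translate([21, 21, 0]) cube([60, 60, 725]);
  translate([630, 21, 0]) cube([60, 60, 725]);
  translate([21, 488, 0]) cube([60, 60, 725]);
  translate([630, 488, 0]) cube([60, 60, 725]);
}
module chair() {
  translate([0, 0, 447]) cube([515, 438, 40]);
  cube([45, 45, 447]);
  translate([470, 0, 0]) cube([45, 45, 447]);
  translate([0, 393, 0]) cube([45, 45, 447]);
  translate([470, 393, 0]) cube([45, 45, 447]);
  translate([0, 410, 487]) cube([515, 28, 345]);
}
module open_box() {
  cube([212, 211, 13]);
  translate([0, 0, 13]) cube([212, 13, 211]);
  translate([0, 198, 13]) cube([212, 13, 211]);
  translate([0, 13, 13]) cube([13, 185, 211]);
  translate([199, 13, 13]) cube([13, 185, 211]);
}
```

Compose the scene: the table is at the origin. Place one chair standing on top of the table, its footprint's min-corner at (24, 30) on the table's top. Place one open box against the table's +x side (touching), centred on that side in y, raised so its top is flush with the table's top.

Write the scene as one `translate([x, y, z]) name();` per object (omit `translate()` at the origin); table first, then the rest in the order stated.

table();
translate([24, 30, 765]) chair();
translate([711, 179, 541]) open_box();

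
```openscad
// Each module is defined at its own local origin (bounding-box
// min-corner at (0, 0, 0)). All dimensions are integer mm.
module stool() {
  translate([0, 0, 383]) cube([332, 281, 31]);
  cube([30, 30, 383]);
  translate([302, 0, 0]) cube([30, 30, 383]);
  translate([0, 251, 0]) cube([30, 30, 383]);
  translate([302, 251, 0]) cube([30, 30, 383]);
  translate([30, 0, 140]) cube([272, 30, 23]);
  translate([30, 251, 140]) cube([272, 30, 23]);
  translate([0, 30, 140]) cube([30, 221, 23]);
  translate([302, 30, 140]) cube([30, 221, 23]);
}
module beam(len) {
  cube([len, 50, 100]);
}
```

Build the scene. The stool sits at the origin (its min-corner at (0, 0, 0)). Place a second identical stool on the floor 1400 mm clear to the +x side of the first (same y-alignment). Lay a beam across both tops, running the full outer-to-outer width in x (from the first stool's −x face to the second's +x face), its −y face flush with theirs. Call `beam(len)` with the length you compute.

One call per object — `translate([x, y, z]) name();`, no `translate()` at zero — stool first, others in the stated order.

stool();
translate([1732, 0, 0]) stool();
translate([0, 0, 414]) beam(2064);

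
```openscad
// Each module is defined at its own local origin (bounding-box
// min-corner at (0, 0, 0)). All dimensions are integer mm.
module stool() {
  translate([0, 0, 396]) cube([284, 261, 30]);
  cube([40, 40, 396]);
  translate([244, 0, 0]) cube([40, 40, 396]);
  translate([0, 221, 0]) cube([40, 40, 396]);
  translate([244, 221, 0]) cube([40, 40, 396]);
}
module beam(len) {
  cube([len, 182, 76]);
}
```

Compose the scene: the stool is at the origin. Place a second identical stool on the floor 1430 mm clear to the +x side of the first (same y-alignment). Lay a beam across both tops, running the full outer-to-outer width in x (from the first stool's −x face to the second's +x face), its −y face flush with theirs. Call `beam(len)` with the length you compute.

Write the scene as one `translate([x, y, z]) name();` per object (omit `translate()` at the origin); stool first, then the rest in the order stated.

stool();
translate([1714, 0, 0]) stool();
translate([0, 0, 426]) beam(1998);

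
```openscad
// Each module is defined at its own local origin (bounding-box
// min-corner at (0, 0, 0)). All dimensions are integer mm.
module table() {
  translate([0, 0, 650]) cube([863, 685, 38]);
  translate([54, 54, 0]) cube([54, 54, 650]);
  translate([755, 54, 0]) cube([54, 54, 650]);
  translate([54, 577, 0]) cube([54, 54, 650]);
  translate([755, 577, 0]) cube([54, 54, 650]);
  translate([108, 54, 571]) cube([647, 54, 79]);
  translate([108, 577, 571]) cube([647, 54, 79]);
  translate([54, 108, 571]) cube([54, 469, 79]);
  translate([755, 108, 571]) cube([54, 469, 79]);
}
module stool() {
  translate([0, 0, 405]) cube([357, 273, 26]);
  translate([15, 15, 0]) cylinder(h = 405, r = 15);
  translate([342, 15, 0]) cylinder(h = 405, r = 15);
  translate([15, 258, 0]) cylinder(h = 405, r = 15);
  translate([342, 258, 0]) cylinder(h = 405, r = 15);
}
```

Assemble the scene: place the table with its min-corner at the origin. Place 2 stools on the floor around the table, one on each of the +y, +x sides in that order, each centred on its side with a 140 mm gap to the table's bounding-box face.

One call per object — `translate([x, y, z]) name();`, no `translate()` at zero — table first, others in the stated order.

table();
translate([253, 825, 0]) stool();
translate([1003, 206, 0]) stool();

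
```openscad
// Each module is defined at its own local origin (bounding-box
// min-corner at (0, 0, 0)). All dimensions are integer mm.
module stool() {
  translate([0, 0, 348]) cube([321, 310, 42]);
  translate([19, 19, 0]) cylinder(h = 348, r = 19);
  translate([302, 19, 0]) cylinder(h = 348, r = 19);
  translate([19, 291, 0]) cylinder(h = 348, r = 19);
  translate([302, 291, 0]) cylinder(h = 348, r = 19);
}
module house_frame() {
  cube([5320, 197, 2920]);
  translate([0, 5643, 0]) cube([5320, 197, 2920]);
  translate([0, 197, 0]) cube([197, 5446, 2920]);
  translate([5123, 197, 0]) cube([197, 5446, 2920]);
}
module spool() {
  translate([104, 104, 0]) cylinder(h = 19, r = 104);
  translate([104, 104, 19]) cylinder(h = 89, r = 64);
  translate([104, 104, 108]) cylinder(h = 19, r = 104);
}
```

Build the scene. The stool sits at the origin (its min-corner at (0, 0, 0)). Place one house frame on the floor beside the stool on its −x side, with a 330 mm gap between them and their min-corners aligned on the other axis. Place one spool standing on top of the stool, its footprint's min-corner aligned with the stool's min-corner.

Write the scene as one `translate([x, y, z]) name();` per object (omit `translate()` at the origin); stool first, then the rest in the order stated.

stool();
translate([-5650, 0, 0]) house_frame();
translate([0, 0, 390]) spool();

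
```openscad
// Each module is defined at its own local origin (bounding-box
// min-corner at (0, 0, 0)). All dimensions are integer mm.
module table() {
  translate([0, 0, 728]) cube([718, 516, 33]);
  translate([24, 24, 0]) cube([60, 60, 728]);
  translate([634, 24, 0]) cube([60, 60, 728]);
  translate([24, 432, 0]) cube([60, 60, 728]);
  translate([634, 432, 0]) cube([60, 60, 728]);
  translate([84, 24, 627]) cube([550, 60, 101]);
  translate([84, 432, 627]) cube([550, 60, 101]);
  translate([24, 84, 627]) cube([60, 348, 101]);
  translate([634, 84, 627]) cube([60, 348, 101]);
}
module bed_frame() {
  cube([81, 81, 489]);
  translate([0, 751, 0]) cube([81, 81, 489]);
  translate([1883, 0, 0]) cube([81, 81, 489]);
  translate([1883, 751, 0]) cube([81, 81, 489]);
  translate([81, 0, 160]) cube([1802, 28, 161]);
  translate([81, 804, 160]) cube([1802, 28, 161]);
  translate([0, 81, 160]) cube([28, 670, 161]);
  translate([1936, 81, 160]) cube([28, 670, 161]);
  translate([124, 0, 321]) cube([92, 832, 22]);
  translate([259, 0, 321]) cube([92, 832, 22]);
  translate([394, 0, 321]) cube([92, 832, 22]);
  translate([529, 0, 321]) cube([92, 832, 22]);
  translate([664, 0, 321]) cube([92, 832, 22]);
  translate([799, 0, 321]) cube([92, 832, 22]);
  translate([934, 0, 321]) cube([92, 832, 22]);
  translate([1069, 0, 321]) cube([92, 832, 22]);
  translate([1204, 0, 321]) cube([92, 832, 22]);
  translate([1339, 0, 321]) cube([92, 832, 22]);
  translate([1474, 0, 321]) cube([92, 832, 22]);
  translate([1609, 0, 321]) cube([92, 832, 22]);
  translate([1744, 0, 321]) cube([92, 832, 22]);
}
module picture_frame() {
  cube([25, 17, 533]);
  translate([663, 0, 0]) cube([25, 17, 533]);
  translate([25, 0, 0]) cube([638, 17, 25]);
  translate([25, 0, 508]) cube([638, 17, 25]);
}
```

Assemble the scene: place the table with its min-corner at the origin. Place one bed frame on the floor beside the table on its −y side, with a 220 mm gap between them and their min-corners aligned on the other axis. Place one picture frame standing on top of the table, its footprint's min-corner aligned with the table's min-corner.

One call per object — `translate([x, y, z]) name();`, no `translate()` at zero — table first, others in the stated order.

table();
translate([0, -1052, 0]) bed_frame();
translate([0, 0, 761]) picture_frame();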